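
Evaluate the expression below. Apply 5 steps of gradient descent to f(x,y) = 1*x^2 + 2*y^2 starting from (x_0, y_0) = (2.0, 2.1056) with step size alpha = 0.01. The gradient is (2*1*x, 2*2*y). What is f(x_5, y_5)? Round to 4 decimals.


Gradient descent on f(x,y) = 1*x^2 + 2*y^2.
Starting point: (2.0, 2.1056), alpha = 0.01
Step 1: grad_x = 2*1*2.0 = 4.0, grad_y = 2*2*2.1056 = 8.4224
  x_1 = 2.0 - 0.01*4.0 = 1.96
  y_1 = 2.1056 - 0.01*8.4224 = 2.0214
Step 2: grad_x = 2*1*1.96 = 3.92, grad_y = 2*2*2.0214 = 8.0855
  x_2 = 1.96 - 0.01*3.92 = 1.9208
  y_2 = 2.0214 - 0.01*8.0855 = 1.9405
Step 3: grad_x = 2*1*1.9208 = 3.8416, grad_y = 2*2*1.9405 = 7.7621
  x_3 = 1.9208 - 0.01*3.8416 = 1.8824
  y_3 = 1.9405 - 0.01*7.7621 = 1.8629
Step 4: grad_x = 2*1*1.8824 = 3.7648, grad_y = 2*2*1.8629 = 7.4516
  x_4 = 1.8824 - 0.01*3.7648 = 1.8447
  y_4 = 1.8629 - 0.01*7.4516 = 1.7884
Step 5: grad_x = 2*1*1.8447 = 3.6895, grad_y = 2*2*1.7884 = 7.1535
  x_5 = 1.8447 - 0.01*3.6895 = 1.8078
  y_5 = 1.7884 - 0.01*7.1535 = 1.7168
f(1.8078, 1.7168) = 1*1.8078^2 + 2*1.7168^2 = 9.1634


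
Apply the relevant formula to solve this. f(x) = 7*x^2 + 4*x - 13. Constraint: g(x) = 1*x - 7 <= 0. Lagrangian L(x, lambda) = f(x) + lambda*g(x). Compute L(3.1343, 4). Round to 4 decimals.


Step 1: Evaluate f(x).
f(3.1343) = 7*3.1343^2 + 4*3.1343 - 13 = 68.3041
Step 2: Evaluate g(x).
g(3.1343) = 1*3.1343 - 7 = -3.8657
Step 3: Compute Lagrangian.
L = 68.3041 + 4*-3.8657 = 52.8413


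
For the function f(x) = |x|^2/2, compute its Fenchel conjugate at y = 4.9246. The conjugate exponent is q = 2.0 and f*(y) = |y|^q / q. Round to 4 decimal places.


The conjugate exponent q satisfies 1/p + 1/q = 1.
p = 2, so q = 2/(2 - 1) = 2.0
|y|^q = 4.9246^2.0 = 24.2517
f*(4.9246) = 24.2517 / 2.0 = 12.1258


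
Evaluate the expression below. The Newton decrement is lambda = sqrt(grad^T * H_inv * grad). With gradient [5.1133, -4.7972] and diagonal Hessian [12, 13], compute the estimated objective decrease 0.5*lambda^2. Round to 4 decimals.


Step 1: H is diagonal, so H^(-1) * g = [0.4261, -0.369].
Step 2: g^T H^(-1) g = sum_i g_i^2 / H_ii
  = (5.1133)^2/12 + (-4.7972)^2/13
  = 2.1788 + 1.7702 = 3.9491
Step 3: Objective decrease = 0.5 * g^T H^(-1) g = 1.9745


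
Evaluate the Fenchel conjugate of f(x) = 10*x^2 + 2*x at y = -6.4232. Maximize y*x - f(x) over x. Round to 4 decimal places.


f*(y) = sup_x {y*x - a*x^2 - b*x} = sup_x {(y-b)*x - a*x^2}
FOC: (y - b) - 2a*x = 0 => x* = (y - b)/(2a)
x* = (-6.4232 - 2)/(2*10) = -0.4212
f*(-6.4232) = (y-b)^2/(4a) = (-6.4232 - 2)^2/(4*10)
= 70.9503/40 = 1.7738


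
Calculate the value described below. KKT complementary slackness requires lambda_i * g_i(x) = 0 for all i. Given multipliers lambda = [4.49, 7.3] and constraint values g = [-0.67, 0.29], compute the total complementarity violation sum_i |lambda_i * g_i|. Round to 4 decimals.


KKT complementary slackness check:
lambda_1 * g_1 = 4.49 * -0.67 = -3.0083
lambda_2 * g_2 = 7.3 * 0.29 = 2.117
Total violation = 3.0083 + 2.117 = 5.1253


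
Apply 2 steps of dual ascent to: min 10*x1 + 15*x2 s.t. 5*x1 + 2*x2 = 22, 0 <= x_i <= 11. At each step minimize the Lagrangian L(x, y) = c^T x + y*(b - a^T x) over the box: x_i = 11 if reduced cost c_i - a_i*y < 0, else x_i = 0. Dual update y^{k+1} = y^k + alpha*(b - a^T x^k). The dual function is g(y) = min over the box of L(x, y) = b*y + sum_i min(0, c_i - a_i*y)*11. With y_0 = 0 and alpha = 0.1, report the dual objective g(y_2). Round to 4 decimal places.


Dual ascent for LP: min 10*x1 + 15*x2, 5*x1 + 2*x2 = 22, 0 <= x_i <= 11
Step 1: y^k = 0.0, reduced costs: (10.0, 15.0)
  x^k = (0.0, 0.0), subgradient = b - a^T x = 22.0
  y^{k+1} = 0.0 + 0.1*22.0 = 2.2
Step 2: y^k = 2.2, reduced costs: (-1.0, 10.6)
  x^k = (11.0, 0.0), subgradient = b - a^T x = -33.0
  y^{k+1} = 2.2 + 0.1*-33.0 = -1.1
Dual objective at y_2 = -1.1: reduced costs (15.5, 17.2), box minimizer x = (0.0, 0.0)
g(y_2) = b*y + (c1 - a1*y)*x1 + (c2 - a2*y)*x2 = 22*(-1.1) + 15.5*0.0 + 17.2*0.0 = -24.2 + 0.0 + 0.0 = -24.2


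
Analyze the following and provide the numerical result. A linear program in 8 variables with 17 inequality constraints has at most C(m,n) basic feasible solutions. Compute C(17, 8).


Each vertex corresponds to some choice of n active constraints out of m, so the number of vertices is at most C(m, n) = m! / (n!(m-n)!).
m = 17, n = 8
Numerator: 17 * 16 * 15 * 14 * 13 * 12 * 11 * 10
Denominator: 8! = 40320
C(17, 8) = 24310


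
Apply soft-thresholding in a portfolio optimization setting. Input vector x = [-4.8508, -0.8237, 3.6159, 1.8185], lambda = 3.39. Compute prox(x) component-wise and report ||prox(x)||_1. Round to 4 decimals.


Soft-thresholding with lambda = 3.39:
prox(-4.8508) = sign(-4.8508)*max(|-4.8508| - 3.39, 0) = -1.4608
prox(-0.8237) = sign(-0.8237)*max(|-0.8237| - 3.39, 0) = 0.0
prox(3.6159) = sign(3.6159)*max(|3.6159| - 3.39, 0) = 0.2259
prox(1.8185) = sign(1.8185)*max(|1.8185| - 3.39, 0) = 0.0
prox(x) = [-1.4608, 0.0, 0.2259, 0.0]
||prox(x)||_1 = 1.4608 + 0.0 + 0.2259 + 0.0 = 1.6867


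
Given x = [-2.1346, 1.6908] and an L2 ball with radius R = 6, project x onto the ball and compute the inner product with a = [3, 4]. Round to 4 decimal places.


Step 1: Compute ||x|| (intermediates to 6 decimals).
||x|| = sqrt((-2.1346)^2 + 1.6908^2) = 2.723109
Step 2: Project.
Since ||x|| <= R, proj = x (no scaling needed).
proj(x) = [-2.1346, 1.6908]
Step 3: Dot product.
a^T * proj(x) = 3*(-2.1346) + 4*1.6908 = 0.3594


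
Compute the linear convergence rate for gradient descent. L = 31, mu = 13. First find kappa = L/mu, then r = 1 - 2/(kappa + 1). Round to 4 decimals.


Step 1: Compute the condition number.
kappa = L/mu = 31/13 = 2.3846
Step 2: Compute the convergence rate.
r = 1 - 2/(kappa + 1) = 1 - 2*mu/(L + mu) = (L - mu)/(L + mu) = 18/44 = 0.4091


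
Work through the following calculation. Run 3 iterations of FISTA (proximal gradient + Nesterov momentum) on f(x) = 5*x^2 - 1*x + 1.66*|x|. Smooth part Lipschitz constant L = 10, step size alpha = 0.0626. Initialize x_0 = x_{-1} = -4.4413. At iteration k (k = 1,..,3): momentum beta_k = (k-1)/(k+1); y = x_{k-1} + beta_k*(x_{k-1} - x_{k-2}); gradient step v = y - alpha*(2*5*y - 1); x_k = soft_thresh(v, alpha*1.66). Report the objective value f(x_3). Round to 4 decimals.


FISTA on f(x) = 5*x^2 - 1*x + 1.66*|x|
L = 10, alpha = 0.0626
Iteration 1: beta = 0.0, y = -4.4413 + 0.0*(-4.4413 + 4.4413) = -4.4413
  grad(y) = -45.413, v = y - alpha*grad = -1.5984
  prox(v) = soft_thresh(-1.5984, 0.1039) = -1.4945
Iteration 2: beta = 0.3333, y = -1.4945 + 0.3333*(-1.4945 + 4.4413) = -0.5123
  grad(y) = -6.1227, v = y - alpha*grad = -0.129
  prox(v) = soft_thresh(-0.129, 0.1039) = -0.0251
Iteration 3: beta = 0.5, y = -0.0251 + 0.5*(-0.0251 + 1.4945) = 0.7097
  grad(y) = 6.0965, v = y - alpha*grad = 0.328
  prox(v) = soft_thresh(0.328, 0.1039) = 0.2241
f(x_3) = 5*0.2241^2 - 1*0.2241 + 1.66*|0.2241| = 0.399


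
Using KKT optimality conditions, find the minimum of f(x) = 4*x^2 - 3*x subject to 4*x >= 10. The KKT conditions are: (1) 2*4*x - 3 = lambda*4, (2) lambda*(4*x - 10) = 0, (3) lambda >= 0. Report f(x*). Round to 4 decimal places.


Step 1: Try lambda = 0 (constraint inactive).
x_unc = 3/(2*4) = 0.375
Check: 4*0.375 = 1.5 < 10 -- violated!
Step 2: Constraint must be active: 4*x = 10
x* = 10/4 = 2.5
lambda = (2*4*2.5 - 3)/4 = 4.25
Step 3: Compute optimal value.
f(x*) = 4*2.5^2 - 3*2.5 = 17.5


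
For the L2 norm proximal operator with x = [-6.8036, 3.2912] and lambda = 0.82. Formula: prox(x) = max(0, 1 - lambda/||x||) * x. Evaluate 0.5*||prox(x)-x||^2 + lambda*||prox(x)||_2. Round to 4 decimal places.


Step 1: Compute ||x||.
||x|| = 7.5578
Step 2: Compute scaling factor.
scale = max(0, 1 - 0.82/7.5578) = 0.8915
Step 3: prox(x) = [-6.0654, 2.9341]
||prox(x)|| = 6.7378
Step 4: Proximal objective.
0.5*||prox-x||^2 = 0.3362
lambda*||prox|| = 5.525
Total = 5.8612


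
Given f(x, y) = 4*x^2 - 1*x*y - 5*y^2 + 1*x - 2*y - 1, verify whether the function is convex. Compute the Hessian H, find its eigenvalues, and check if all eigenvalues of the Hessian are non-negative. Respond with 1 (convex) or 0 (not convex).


The Hessian of f(x,y) = 4*x^2 - 1*x*y - 5*y^2 + 1*x - 2*y - 1 is:
H = [[8, -1], [-1, -10]]
Trace = 8 - 10 = -2
Determinant = 8*-10 - (-1)^2 = -81
Discriminant = (-2)^2 - 4*-81 = 328.0
Eigenvalues: lambda_1 = -10.0554, lambda_2 = 8.0554
The function is not convex.

0


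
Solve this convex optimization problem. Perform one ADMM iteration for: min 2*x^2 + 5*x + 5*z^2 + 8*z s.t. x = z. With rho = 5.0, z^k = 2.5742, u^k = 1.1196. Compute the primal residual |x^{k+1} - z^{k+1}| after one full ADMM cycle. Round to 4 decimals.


ADMM iteration with rho = 5.0, z^k = 2.5742, u^k = 1.1196
Step 1: x-update.
Minimize 2*x^2 + 5*x + (5.0/2)*(x - 2.5742 + 1.1196)^2
FOC: (2*2 + 5.0)*x = -5 + 5.0*(2.5742 - 1.1196)
x^{k+1} = 0.2526
Step 2: z-update.
Minimize 5*z^2 + 8*z + (5.0/2)*(0.2526 - z + 1.1196)^2
FOC: (2*5 + 5.0)*z = -8 + 5.0*(0.2526 + 1.1196)
z^{k+1} = -0.0759
Step 3: u-update.
u^{k+1} = 1.1196 + 0.2526 + 0.0759 = 1.4481
Step 4: Primal residual = |0.2526 + 0.0759| = 0.3285


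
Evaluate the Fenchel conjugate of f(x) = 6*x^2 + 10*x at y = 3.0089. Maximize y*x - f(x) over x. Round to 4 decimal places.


f*(y) = sup_x {y*x - a*x^2 - b*x} = sup_x {(y-b)*x - a*x^2}
FOC: (y - b) - 2a*x = 0 => x* = (y - b)/(2a)
x* = (3.0089 - 10)/(2*6) = -0.5826
f*(3.0089) = (y-b)^2/(4a) = (3.0089 - 10)^2/(4*6)
= 48.8755/24 = 2.0365


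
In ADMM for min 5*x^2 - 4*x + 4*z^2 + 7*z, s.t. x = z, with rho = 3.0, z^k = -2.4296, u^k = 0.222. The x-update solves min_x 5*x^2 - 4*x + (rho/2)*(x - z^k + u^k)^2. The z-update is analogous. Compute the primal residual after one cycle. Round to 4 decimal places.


ADMM iteration with rho = 3.0, z^k = -2.4296, u^k = 0.222
Step 1: x-update.
Minimize 5*x^2 - 4*x + (3.0/2)*(x + 2.4296 + 0.222)^2
FOC: (2*5 + 3.0)*x = 4 + 3.0*(-2.4296 - 0.222)
x^{k+1} = -0.3042
Step 2: z-update.
Minimize 4*z^2 + 7*z + (3.0/2)*(-0.3042 - z + 0.222)^2
FOC: (2*4 + 3.0)*z = -7 + 3.0*(-0.3042 + 0.222)
z^{k+1} = -0.6588
Step 3: u-update.
u^{k+1} = 0.222 - 0.3042 + 0.6588 = 0.5766
Step 4: Primal residual = |-0.3042 + 0.6588| = 0.3546


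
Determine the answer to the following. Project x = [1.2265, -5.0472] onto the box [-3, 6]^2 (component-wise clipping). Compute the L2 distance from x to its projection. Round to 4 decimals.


Project each component onto [-3, 6].
clip(1.2265) = 1.2265, clip(-5.0472) = -3.0
Projection = [1.2265, -3.0]
Squared diffs: [0.0, 4.191]
Distance = sqrt(4.191) = 2.0472


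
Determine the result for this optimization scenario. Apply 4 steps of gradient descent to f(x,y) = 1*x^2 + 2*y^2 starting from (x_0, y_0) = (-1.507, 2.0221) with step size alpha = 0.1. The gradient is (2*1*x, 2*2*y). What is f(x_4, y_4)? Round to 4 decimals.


Gradient descent on f(x,y) = 1*x^2 + 2*y^2.
Starting point: (-1.507, 2.0221), alpha = 0.1
Step 1: grad_x = 2*1*-1.507 = -3.014, grad_y = 2*2*2.0221 = 8.0884
  x_1 = -1.507 - 0.1*-3.014 = -1.2056
  y_1 = 2.0221 - 0.1*8.0884 = 1.2133
Step 2: grad_x = 2*1*-1.2056 = -2.4112, grad_y = 2*2*1.2133 = 4.853
  x_2 = -1.2056 - 0.1*-2.4112 = -0.9645
  y_2 = 1.2133 - 0.1*4.853 = 0.728
Step 3: grad_x = 2*1*-0.9645 = -1.929, grad_y = 2*2*0.728 = 2.9118
  x_3 = -0.9645 - 0.1*-1.929 = -0.7716
  y_3 = 0.728 - 0.1*2.9118 = 0.4368
Step 4: grad_x = 2*1*-0.7716 = -1.5432, grad_y = 2*2*0.4368 = 1.7471
  x_4 = -0.7716 - 0.1*-1.5432 = -0.6173
  y_4 = 0.4368 - 0.1*1.7471 = 0.2621
f(-0.6173, 0.2621) = 1*(-0.6173)^2 + 2*0.2621^2 = 0.5184


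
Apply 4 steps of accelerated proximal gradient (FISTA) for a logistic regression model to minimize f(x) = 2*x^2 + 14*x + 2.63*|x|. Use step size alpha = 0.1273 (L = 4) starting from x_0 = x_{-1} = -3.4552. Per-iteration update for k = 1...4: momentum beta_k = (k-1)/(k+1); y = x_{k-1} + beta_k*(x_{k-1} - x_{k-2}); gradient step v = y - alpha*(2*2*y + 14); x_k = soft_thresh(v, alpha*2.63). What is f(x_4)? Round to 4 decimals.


FISTA on f(x) = 2*x^2 + 14*x + 2.63*|x|
L = 4, alpha = 0.1273
Iteration 1: beta = 0.0, y = -3.4552 + 0.0*(-3.4552 + 3.4552) = -3.4552
  grad(y) = 0.1792, v = y - alpha*grad = -3.478
  prox(v) = soft_thresh(-3.478, 0.3348) = -3.1432
Iteration 2: beta = 0.3333, y = -3.1432 + 0.3333*(-3.1432 + 3.4552) = -3.0392
  grad(y) = 1.8431, v = y - alpha*grad = -3.2738
  prox(v) = soft_thresh(-3.2738, 0.3348) = -2.939
Iteration 3: beta = 0.5, y = -2.939 + 0.5*(-2.939 + 3.1432) = -2.837
  grad(y) = 2.6521, v = y - alpha*grad = -3.1746
  prox(v) = soft_thresh(-3.1746, 0.3348) = -2.8398
Iteration 4: beta = 0.6, y = -2.8398 + 0.6*(-2.8398 + 2.939) = -2.7802
  grad(y) = 2.8791, v = y - alpha*grad = -3.1467
  prox(v) = soft_thresh(-3.1467, 0.3348) = -2.8119
f(x_4) = 2*(-2.8119)^2 + 14*(-2.8119) + 2.63*|-2.8119| = -16.1577


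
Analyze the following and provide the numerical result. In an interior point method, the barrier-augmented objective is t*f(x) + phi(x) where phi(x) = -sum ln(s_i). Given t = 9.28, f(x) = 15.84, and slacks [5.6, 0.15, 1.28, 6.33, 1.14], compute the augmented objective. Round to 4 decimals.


Step 1: Compute log-barrier.
ln values: [1.7228, -1.8971, 0.2469, 1.8453, 0.131]
phi = -(1.7228 - 1.8971 + 0.2469 + 1.8453 + 0.131) = -2.0488
Step 2: Compute augmented objective.
t*f(x) = 9.28*15.84 = 146.9952
Total = 146.9952 - 2.0488 = 144.9464


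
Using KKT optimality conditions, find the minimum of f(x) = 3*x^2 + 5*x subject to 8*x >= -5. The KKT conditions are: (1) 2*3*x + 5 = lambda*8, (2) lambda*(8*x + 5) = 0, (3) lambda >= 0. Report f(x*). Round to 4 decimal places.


Step 1: Try lambda = 0 (constraint inactive).
x_unc = -5/(2*3) = -0.8333
Check: 8*-0.8333 = -6.6664 < -5 -- violated!
Step 2: Constraint must be active: 8*x = -5
x* = -5/8 = -0.625
lambda = (2*3*(-0.625) + 5)/8 = 0.1563
Step 3: Compute optimal value.
f(x*) = 3*(-0.625)^2 + 5*(-0.625) = -1.9531


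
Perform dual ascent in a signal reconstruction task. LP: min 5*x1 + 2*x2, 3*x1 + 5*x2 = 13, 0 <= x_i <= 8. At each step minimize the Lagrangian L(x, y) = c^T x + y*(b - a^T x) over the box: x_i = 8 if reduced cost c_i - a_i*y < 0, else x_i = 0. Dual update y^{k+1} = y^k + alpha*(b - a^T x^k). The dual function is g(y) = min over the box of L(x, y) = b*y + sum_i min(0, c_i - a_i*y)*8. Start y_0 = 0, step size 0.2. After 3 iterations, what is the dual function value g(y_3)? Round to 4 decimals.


Dual ascent for LP: min 5*x1 + 2*x2, 3*x1 + 5*x2 = 13, 0 <= x_i <= 8
Step 1: y^k = 0.0, reduced costs: (5.0, 2.0)
  x^k = (0.0, 0.0), subgradient = b - a^T x = 13.0
  y^{k+1} = 0.0 + 0.2*13.0 = 2.6
Step 2: y^k = 2.6, reduced costs: (-2.8, -11.0)
  x^k = (8.0, 8.0), subgradient = b - a^T x = -51.0
  y^{k+1} = 2.6 + 0.2*-51.0 = -7.6
Step 3: y^k = -7.6, reduced costs: (27.8, 40.0)
  x^k = (0.0, 0.0), subgradient = b - a^T x = 13.0
  y^{k+1} = -7.6 + 0.2*13.0 = -5.0
Dual objective at y_3 = -5.0: reduced costs (20.0, 27.0), box minimizer x = (0.0, 0.0)
g(y_3) = b*y + (c1 - a1*y)*x1 + (c2 - a2*y)*x2 = 13*(-5.0) + 20.0*0.0 + 27.0*0.0 = -65.0 + 0.0 + 0.0 = -65.0


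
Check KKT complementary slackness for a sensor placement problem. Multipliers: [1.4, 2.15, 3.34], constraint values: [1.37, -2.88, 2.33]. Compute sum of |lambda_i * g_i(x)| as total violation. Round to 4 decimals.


KKT complementary slackness check:
lambda_1 * g_1 = 1.4 * 1.37 = 1.918
lambda_2 * g_2 = 2.15 * -2.88 = -6.192
lambda_3 * g_3 = 3.34 * 2.33 = 7.7822
Total violation = 1.918 + 6.192 + 7.7822 = 15.8922


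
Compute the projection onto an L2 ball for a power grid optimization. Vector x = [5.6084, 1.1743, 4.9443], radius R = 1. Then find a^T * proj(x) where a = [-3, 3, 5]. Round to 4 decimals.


Step 1: Compute ||x|| (intermediates to 6 decimals).
||x|| = sqrt(5.6084^2 + 1.1743^2 + 4.9443^2) = 7.568305
Step 2: Project.
Since ||x|| > R, scale = R/||x|| = 1/7.568305 = 0.13213, proj(x) = scale * x
proj(x) = [0.741038, 0.15516, 0.65329]
Step 3: Dot product.
a^T * proj(x) = -3*0.741038 + 3*0.15516 + 5*0.65329 = 1.5088


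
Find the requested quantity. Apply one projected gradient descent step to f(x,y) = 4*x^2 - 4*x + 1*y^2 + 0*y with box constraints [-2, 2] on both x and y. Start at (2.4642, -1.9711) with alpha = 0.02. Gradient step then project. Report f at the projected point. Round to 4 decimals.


Step 1: Compute gradient at (2.4642, -1.9711).
grad_x = 2*4*2.4642 - 4 = 15.7136
grad_y = 2*1*-1.9711 + 0 = -3.9422
Step 2: Gradient step.
x_raw = 2.4642 - 0.02*15.7136 = 2.1499
y_raw = -1.9711 - 0.02*-3.9422 = -1.8923
Step 3: Project onto [-2, 2].
x_proj = clip(2.1499) = 2.0
y_proj = clip(-1.8923) = -1.8923
Step 4: Evaluate f.
f(2.0, -1.8923) = 11.5806


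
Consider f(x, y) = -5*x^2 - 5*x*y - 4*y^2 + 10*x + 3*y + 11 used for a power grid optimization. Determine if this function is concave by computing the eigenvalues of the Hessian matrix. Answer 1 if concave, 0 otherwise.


The Hessian of f(x,y) = -5*x^2 - 5*x*y - 4*y^2 + 10*x + 3*y + 11 is:
H = [[-10, -5], [-5, -8]]
Trace = -10 - 8 = -18
Determinant = -10*-8 - (-5)^2 = 55
Discriminant = (-18)^2 - 4*55 = 104.0
Eigenvalues: lambda_1 = -14.099, lambda_2 = -3.901
The function is concave.

1


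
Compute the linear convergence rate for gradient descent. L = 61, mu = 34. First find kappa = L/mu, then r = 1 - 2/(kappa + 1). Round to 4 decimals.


Step 1: Compute the condition number.
kappa = L/mu = 61/34 = 1.7941
Step 2: Compute the convergence rate.
r = 1 - 2/(kappa + 1) = 1 - 2*mu/(L + mu) = (L - mu)/(L + mu) = 27/95 = 0.2842


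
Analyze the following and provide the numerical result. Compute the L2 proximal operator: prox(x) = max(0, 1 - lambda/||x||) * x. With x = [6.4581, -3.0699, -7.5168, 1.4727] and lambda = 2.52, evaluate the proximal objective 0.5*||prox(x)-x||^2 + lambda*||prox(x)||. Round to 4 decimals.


Step 1: Compute ||x||.
||x|| = 10.4787
Step 2: Compute scaling factor.
scale = max(0, 1 - 2.52/10.4787) = 0.7595
Step 3: prox(x) = [4.905, -2.3316, -5.7091, 1.1185]
||prox(x)|| = 7.9587
Step 4: Proximal objective.
0.5*||prox-x||^2 = 3.1752
lambda*||prox|| = 20.0559
Total = 23.231


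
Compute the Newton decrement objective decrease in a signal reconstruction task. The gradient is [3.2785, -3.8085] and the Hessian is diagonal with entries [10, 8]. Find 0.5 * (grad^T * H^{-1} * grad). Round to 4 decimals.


Step 1: H is diagonal, so H^(-1) * g = [0.3279, -0.4761].
Step 2: g^T H^(-1) g = sum_i g_i^2 / H_ii
  = (3.2785)^2/10 + (-3.8085)^2/8
  = 1.0749 + 1.8131 = 2.8879
Step 3: Objective decrease = 0.5 * g^T H^(-1) g = 1.444


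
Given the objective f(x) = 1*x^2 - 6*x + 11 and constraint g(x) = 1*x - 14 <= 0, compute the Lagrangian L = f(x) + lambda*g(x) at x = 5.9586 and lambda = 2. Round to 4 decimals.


Step 1: Evaluate f(x).
f(5.9586) = 1*5.9586^2 - 6*5.9586 + 11 = 10.7533
Step 2: Evaluate g(x).
g(5.9586) = 1*5.9586 - 14 = -8.0414
Step 3: Compute Lagrangian.
L = 10.7533 + 2*-8.0414 = -5.3295


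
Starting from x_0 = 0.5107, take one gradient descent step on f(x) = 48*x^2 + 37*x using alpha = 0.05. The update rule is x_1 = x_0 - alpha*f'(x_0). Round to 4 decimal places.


We compute the gradient at x_0 and apply the update.
f'(x) = 96*x + 37
f'(0.5107) = 96*0.5107 + 37 = 86.0272
x_1 = 0.5107 - 0.05*86.0272 = -3.7907


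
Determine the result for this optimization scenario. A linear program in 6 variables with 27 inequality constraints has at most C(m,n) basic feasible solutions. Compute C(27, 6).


Each vertex corresponds to some choice of n active constraints out of m, so the number of vertices is at most C(m, n) = m! / (n!(m-n)!).
m = 27, n = 6
Numerator: 27 * 26 * 25 * 24 * 23 * 22
Denominator: 6! = 720
C(27, 6) = 296010


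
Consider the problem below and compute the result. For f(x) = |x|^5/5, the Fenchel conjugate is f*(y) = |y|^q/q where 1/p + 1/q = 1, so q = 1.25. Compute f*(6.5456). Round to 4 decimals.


The conjugate exponent q satisfies 1/p + 1/q = 1.
p = 5, so q = 5/(5 - 1) = 1.25
|y|^q = 6.5456^1.25 = 10.4698
f*(6.5456) = 10.4698 / 1.25 = 8.3758


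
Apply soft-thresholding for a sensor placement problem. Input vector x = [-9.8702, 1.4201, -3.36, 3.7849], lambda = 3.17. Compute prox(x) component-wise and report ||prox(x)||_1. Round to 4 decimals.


Soft-thresholding with lambda = 3.17:
prox(-9.8702) = sign(-9.8702)*max(|-9.8702| - 3.17, 0) = -6.7002
prox(1.4201) = sign(1.4201)*max(|1.4201| - 3.17, 0) = 0.0
prox(-3.36) = sign(-3.36)*max(|-3.36| - 3.17, 0) = -0.19
prox(3.7849) = sign(3.7849)*max(|3.7849| - 3.17, 0) = 0.6149
prox(x) = [-6.7002, 0.0, -0.19, 0.6149]
||prox(x)||_1 = 6.7002 + 0.0 + 0.19 + 0.6149 = 7.5051


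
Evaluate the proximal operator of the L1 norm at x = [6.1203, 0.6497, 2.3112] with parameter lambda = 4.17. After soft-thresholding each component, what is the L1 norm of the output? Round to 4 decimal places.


Soft-thresholding with lambda = 4.17:
prox(6.1203) = sign(6.1203)*max(|6.1203| - 4.17, 0) = 1.9503
prox(0.6497) = sign(0.6497)*max(|0.6497| - 4.17, 0) = 0.0
prox(2.3112) = sign(2.3112)*max(|2.3112| - 4.17, 0) = 0.0
prox(x) = [1.9503, 0.0, 0.0]
||prox(x)||_1 = 1.9503 + 0.0 + 0.0 = 1.9503


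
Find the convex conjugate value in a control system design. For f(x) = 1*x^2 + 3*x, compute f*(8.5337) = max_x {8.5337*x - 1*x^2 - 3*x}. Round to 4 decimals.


f*(y) = sup_x {y*x - a*x^2 - b*x} = sup_x {(y-b)*x - a*x^2}
FOC: (y - b) - 2a*x = 0 => x* = (y - b)/(2a)
x* = (8.5337 - 3)/(2*1) = 2.7669
f*(8.5337) = (y-b)^2/(4a) = (8.5337 - 3)^2/(4*1)
= 30.6218/4 = 7.6555


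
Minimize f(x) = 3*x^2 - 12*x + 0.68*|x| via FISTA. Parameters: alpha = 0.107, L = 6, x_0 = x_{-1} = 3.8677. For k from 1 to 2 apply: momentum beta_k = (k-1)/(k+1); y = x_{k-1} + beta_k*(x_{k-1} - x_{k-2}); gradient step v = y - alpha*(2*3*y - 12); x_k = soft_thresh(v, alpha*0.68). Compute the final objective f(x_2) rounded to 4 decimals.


FISTA on f(x) = 3*x^2 - 12*x + 0.68*|x|
L = 6, alpha = 0.107
Iteration 1: beta = 0.0, y = 3.8677 + 0.0*(3.8677 - 3.8677) = 3.8677
  grad(y) = 11.2062, v = y - alpha*grad = 2.6686
  prox(v) = soft_thresh(2.6686, 0.0728) = 2.5959
Iteration 2: beta = 0.3333, y = 2.5959 + 0.3333*(2.5959 - 3.8677) = 2.1719
  grad(y) = 1.0316, v = y - alpha*grad = 2.0616
  prox(v) = soft_thresh(2.0616, 0.0728) = 1.9888
f(x_2) = 3*1.9888^2 - 12*1.9888 + 0.68*|1.9888| = -10.6472


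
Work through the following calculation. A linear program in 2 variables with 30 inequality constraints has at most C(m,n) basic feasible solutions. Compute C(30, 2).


Each vertex corresponds to some choice of n active constraints out of m, so the number of vertices is at most C(m, n) = m! / (n!(m-n)!).
m = 30, n = 2
Numerator: 30 * 29
Denominator: 2! = 2
C(30, 2) = 435


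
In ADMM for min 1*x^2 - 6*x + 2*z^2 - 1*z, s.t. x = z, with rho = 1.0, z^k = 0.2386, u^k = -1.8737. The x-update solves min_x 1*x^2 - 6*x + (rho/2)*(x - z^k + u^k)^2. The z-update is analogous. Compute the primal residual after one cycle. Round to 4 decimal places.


ADMM iteration with rho = 1.0, z^k = 0.2386, u^k = -1.8737
Step 1: x-update.
Minimize 1*x^2 - 6*x + (1.0/2)*(x - 0.2386 - 1.8737)^2
FOC: (2*1 + 1.0)*x = 6 + 1.0*(0.2386 + 1.8737)
x^{k+1} = 2.7041
Step 2: z-update.
Minimize 2*z^2 - 1*z + (1.0/2)*(2.7041 - z - 1.8737)^2
FOC: (2*2 + 1.0)*z = 1 + 1.0*(2.7041 - 1.8737)
z^{k+1} = 0.3661
Step 3: u-update.
u^{k+1} = -1.8737 + 2.7041 - 0.3661 = 0.4643
Step 4: Primal residual = |2.7041 - 0.3661| = 2.338


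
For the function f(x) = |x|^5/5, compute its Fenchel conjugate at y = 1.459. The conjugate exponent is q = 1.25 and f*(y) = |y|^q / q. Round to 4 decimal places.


The conjugate exponent q satisfies 1/p + 1/q = 1.
p = 5, so q = 5/(5 - 1) = 1.25
|y|^q = 1.459^1.25 = 1.6035
f*(1.459) = 1.6035 / 1.25 = 1.2828


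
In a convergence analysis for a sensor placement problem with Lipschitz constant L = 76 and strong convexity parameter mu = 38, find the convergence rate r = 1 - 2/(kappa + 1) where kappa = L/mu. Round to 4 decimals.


Step 1: Compute the condition number.
kappa = L/mu = 76/38 = 2.0
Step 2: Compute the convergence rate.
r = 1 - 2/(kappa + 1) = 1 - 2*mu/(L + mu) = (L - mu)/(L + mu) = 38/114 = 0.3333


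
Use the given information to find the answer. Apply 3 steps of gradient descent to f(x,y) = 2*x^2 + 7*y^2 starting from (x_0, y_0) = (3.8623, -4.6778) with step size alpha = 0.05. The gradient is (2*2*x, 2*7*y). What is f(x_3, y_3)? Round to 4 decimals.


Gradient descent on f(x,y) = 2*x^2 + 7*y^2.
Starting point: (3.8623, -4.6778), alpha = 0.05
Step 1: grad_x = 2*2*3.8623 = 15.4492, grad_y = 2*7*-4.6778 = -65.4892
  x_1 = 3.8623 - 0.05*15.4492 = 3.0898
  y_1 = -4.6778 - 0.05*-65.4892 = -1.4033
Step 2: grad_x = 2*2*3.0898 = 12.3594, grad_y = 2*7*-1.4033 = -19.6468
  x_2 = 3.0898 - 0.05*12.3594 = 2.4719
  y_2 = -1.4033 - 0.05*-19.6468 = -0.421
Step 3: grad_x = 2*2*2.4719 = 9.8875, grad_y = 2*7*-0.421 = -5.894
  x_3 = 2.4719 - 0.05*9.8875 = 1.9775
  y_3 = -0.421 - 0.05*-5.894 = -0.1263
f(1.9775, -0.1263) = 2*1.9775^2 + 7*(-0.1263)^2 = 7.9327


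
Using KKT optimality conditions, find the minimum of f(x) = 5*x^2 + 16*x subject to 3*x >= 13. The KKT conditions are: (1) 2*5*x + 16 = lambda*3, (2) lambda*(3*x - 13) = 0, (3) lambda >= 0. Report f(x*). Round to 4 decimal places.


Step 1: Try lambda = 0 (constraint inactive).
x_unc = -16/(2*5) = -1.6
Check: 3*-1.6 = -4.8 < 13 -- violated!
Step 2: Constraint must be active: 3*x = 13
x* = 13/3 = 4.3333 (rounded; the exact value 13/3 is used below)
lambda = (2*5*(13/3) + 16)/3 = 19.7778
Step 3: Compute optimal value.
f(x*) = 5*(13/3)^2 + 16*(13/3) = 163.2222


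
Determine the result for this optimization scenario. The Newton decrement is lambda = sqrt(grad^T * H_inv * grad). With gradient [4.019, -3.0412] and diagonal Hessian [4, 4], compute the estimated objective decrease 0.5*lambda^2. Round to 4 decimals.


Step 1: H is diagonal, so H^(-1) * g = [1.0048, -0.7603].
Step 2: g^T H^(-1) g = sum_i g_i^2 / H_ii
  = (4.019)^2/4 + (-3.0412)^2/4
  = 4.0381 + 2.3122 = 6.3503
Step 3: Objective decrease = 0.5 * g^T H^(-1) g = 3.1752


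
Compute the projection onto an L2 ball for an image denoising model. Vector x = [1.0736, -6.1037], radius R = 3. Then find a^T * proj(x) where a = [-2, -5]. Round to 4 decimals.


Step 1: Compute ||x|| (intermediates to 6 decimals).
||x|| = sqrt(1.0736^2 + (-6.1037)^2) = 6.1974
Step 2: Project.
Since ||x|| > R, scale = R/||x|| = 3/6.1974 = 0.484074, proj(x) = scale * x
proj(x) = [0.519702, -2.954642]
Step 3: Dot product.
a^T * proj(x) = -2*0.519702 - 5*(-2.954642) = 13.7338


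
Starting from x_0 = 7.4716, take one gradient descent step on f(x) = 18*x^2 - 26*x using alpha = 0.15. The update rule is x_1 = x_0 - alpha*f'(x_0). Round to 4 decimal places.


We compute the gradient at x_0 and apply the update.
f'(x) = 36*x - 26
f'(7.4716) = 36*7.4716 - 26 = 242.9776
x_1 = 7.4716 - 0.15*242.9776 = -28.975


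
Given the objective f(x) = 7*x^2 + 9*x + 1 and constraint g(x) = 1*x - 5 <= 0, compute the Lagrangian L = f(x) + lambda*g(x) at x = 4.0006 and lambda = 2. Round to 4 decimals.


Step 1: Evaluate f(x).
f(4.0006) = 7*4.0006^2 + 9*4.0006 + 1 = 149.039
Step 2: Evaluate g(x).
g(4.0006) = 1*4.0006 - 5 = -0.9994
Step 3: Compute Lagrangian.
L = 149.039 + 2*-0.9994 = 147.0402


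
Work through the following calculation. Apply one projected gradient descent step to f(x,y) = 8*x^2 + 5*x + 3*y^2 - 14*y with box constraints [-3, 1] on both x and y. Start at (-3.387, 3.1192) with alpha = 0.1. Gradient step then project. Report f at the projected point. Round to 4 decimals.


Step 1: Compute gradient at (-3.387, 3.1192).
grad_x = 2*8*-3.387 + 5 = -49.192
grad_y = 2*3*3.1192 - 14 = 4.7152
Step 2: Gradient step.
x_raw = -3.387 - 0.1*-49.192 = 1.5322
y_raw = 3.1192 - 0.1*4.7152 = 2.6477
Step 3: Project onto [-3, 1].
x_proj = clip(1.5322) = 1.0
y_proj = clip(2.6477) = 1.0
Step 4: Evaluate f.
f(1.0, 1.0) = 2.0


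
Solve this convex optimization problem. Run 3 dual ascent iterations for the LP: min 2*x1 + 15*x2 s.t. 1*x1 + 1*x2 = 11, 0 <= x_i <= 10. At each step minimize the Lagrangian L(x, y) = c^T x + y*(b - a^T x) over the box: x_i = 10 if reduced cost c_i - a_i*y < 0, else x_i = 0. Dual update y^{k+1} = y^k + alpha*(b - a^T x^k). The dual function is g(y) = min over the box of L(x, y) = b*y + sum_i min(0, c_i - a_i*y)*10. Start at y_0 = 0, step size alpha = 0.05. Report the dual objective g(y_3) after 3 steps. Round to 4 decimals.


Dual ascent for LP: min 2*x1 + 15*x2, 1*x1 + 1*x2 = 11, 0 <= x_i <= 10
Step 1: y^k = 0.0, reduced costs: (2.0, 15.0)
  x^k = (0.0, 0.0), subgradient = b - a^T x = 11.0
  y^{k+1} = 0.0 + 0.05*11.0 = 0.55
Step 2: y^k = 0.55, reduced costs: (1.45, 14.45)
  x^k = (0.0, 0.0), subgradient = b - a^T x = 11.0
  y^{k+1} = 0.55 + 0.05*11.0 = 1.1
Step 3: y^k = 1.1, reduced costs: (0.9, 13.9)
  x^k = (0.0, 0.0), subgradient = b - a^T x = 11.0
  y^{k+1} = 1.1 + 0.05*11.0 = 1.65
Dual objective at y_3 = 1.65: reduced costs (0.35, 13.35), box minimizer x = (0.0, 0.0)
g(y_3) = b*y + (c1 - a1*y)*x1 + (c2 - a2*y)*x2 = 11*1.65 + 0.35*0.0 + 13.35*0.0 = 18.15 + 0.0 + 0.0 = 18.15


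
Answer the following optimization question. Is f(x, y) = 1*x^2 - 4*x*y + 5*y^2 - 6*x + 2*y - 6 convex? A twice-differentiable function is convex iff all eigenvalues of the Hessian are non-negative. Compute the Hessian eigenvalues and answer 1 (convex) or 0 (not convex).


The Hessian of f(x,y) = 1*x^2 - 4*x*y + 5*y^2 - 6*x + 2*y - 6 is:
H = [[2, -4], [-4, 10]]
Trace = 2 + 10 = 12
Determinant = 2*10 - (-4)^2 = 4
Discriminant = (12)^2 - 4*4 = 128.0
Eigenvalues: lambda_1 = 0.3431, lambda_2 = 11.6569
The function is convex.

1


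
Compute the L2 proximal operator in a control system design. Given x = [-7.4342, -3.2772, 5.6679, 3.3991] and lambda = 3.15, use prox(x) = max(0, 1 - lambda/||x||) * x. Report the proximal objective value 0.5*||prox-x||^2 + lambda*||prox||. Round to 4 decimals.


Step 1: Compute ||x||.
||x|| = 10.4731
Step 2: Compute scaling factor.
scale = max(0, 1 - 3.15/10.4731) = 0.6992
Step 3: prox(x) = [-5.1982, -2.2915, 3.9632, 2.3768]
||prox(x)|| = 7.3231
Step 4: Proximal objective.
0.5*||prox-x||^2 = 4.9613
lambda*||prox|| = 23.0678
Total = 28.0291


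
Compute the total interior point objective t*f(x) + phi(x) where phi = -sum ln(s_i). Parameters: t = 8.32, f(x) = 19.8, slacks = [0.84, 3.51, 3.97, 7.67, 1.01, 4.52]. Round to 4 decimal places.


Step 1: Compute log-barrier.
ln values: [-0.1744, 1.2556, 1.3788, 2.0373, 0.01, 1.5085]
phi = -(-0.1744 + 1.2556 + 1.3788 + 2.0373 + 0.01 + 1.5085) = -6.0158
Step 2: Compute augmented objective.
t*f(x) = 8.32*19.8 = 164.736
Total = 164.736 - 6.0158 = 158.7202


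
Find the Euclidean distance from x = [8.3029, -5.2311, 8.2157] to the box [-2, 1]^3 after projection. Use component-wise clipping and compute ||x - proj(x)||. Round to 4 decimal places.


Project each component onto [-2, 1].
clip(8.3029) = 1.0, clip(-5.2311) = -2.0, clip(8.2157) = 1.0
Projection = [1.0, -2.0, 1.0]
Squared diffs: [53.3323, 10.44, 52.0663]
Distance = sqrt(115.8386) = 10.7628


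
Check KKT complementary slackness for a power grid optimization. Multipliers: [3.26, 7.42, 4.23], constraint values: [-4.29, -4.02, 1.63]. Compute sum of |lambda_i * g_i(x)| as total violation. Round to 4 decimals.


KKT complementary slackness check:
lambda_1 * g_1 = 3.26 * -4.29 = -13.9854
lambda_2 * g_2 = 7.42 * -4.02 = -29.8284
lambda_3 * g_3 = 4.23 * 1.63 = 6.8949
Total violation = 13.9854 + 29.8284 + 6.8949 = 50.7087


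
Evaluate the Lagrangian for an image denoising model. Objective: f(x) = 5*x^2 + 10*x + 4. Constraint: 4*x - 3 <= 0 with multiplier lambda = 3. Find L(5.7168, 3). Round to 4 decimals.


Step 1: Evaluate f(x).
f(5.7168) = 5*5.7168^2 + 10*5.7168 + 4 = 224.577
Step 2: Evaluate g(x).
g(5.7168) = 4*5.7168 - 3 = 19.8672
Step 3: Compute Lagrangian.
L = 224.577 + 3*19.8672 = 284.1786


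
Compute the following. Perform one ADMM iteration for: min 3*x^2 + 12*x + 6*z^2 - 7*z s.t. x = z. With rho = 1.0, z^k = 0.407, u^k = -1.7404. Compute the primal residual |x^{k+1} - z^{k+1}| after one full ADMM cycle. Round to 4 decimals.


ADMM iteration with rho = 1.0, z^k = 0.407, u^k = -1.7404
Step 1: x-update.
Minimize 3*x^2 + 12*x + (1.0/2)*(x - 0.407 - 1.7404)^2
FOC: (2*3 + 1.0)*x = -12 + 1.0*(0.407 + 1.7404)
x^{k+1} = -1.4075
Step 2: z-update.
Minimize 6*z^2 - 7*z + (1.0/2)*(-1.4075 - z - 1.7404)^2
FOC: (2*6 + 1.0)*z = 7 + 1.0*(-1.4075 - 1.7404)
z^{k+1} = 0.2963
Step 3: u-update.
u^{k+1} = -1.7404 - 1.4075 - 0.2963 = -3.4442
Step 4: Primal residual = |-1.4075 - 0.2963| = 1.7038


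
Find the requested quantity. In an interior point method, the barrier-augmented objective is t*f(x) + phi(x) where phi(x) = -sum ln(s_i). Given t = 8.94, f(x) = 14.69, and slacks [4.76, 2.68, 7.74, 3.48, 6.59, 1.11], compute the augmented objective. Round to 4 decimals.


Step 1: Compute log-barrier.
ln values: [1.5602, 0.9858, 2.0464, 1.247, 1.8856, 0.1044]
phi = -(1.5602 + 0.9858 + 2.0464 + 1.247 + 1.8856 + 0.1044) = -7.8294
Step 2: Compute augmented objective.
t*f(x) = 8.94*14.69 = 131.3286
Total = 131.3286 - 7.8294 = 123.4992


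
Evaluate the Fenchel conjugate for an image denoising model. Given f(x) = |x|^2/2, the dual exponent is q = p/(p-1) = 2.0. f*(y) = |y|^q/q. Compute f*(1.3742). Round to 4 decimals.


The conjugate exponent q satisfies 1/p + 1/q = 1.
p = 2, so q = 2/(2 - 1) = 2.0
|y|^q = 1.3742^2.0 = 1.8884
f*(1.3742) = 1.8884 / 2.0 = 0.9442


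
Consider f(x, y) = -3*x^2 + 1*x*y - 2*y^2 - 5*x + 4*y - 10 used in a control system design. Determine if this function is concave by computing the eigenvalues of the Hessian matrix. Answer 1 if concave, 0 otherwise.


The Hessian of f(x,y) = -3*x^2 + 1*x*y - 2*y^2 - 5*x + 4*y - 10 is:
H = [[-6, 1], [1, -4]]
Trace = -6 - 4 = -10
Determinant = -6*-4 - (1)^2 = 23
Discriminant = (-10)^2 - 4*23 = 8.0
Eigenvalues: lambda_1 = -6.4142, lambda_2 = -3.5858
The function is concave.

1


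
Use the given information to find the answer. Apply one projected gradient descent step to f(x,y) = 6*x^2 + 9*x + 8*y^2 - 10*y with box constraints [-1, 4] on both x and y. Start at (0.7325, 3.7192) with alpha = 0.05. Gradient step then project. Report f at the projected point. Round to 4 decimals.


Step 1: Compute gradient at (0.7325, 3.7192).
grad_x = 2*6*0.7325 + 9 = 17.79
grad_y = 2*8*3.7192 - 10 = 49.5072
Step 2: Gradient step.
x_raw = 0.7325 - 0.05*17.79 = -0.157
y_raw = 3.7192 - 0.05*49.5072 = 1.2438
Step 3: Project onto [-1, 4].
x_proj = clip(-0.157) = -0.157
y_proj = clip(1.2438) = 1.2438
Step 4: Evaluate f.
f(-0.157, 1.2438) = -1.3264


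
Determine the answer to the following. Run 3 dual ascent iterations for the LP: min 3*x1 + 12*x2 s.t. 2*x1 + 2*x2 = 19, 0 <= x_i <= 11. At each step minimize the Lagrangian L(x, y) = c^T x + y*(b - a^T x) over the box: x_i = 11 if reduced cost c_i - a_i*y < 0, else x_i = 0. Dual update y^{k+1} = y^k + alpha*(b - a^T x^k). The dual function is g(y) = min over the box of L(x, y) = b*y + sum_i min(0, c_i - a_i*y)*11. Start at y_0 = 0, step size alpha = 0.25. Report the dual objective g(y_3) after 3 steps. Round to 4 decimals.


Dual ascent for LP: min 3*x1 + 12*x2, 2*x1 + 2*x2 = 19, 0 <= x_i <= 11
Step 1: y^k = 0.0, reduced costs: (3.0, 12.0)
  x^k = (0.0, 0.0), subgradient = b - a^T x = 19.0
  y^{k+1} = 0.0 + 0.25*19.0 = 4.75
Step 2: y^k = 4.75, reduced costs: (-6.5, 2.5)
  x^k = (11.0, 0.0), subgradient = b - a^T x = -3.0
  y^{k+1} = 4.75 + 0.25*-3.0 = 4.0
Step 3: y^k = 4.0, reduced costs: (-5.0, 4.0)
  x^k = (11.0, 0.0), subgradient = b - a^T x = -3.0
  y^{k+1} = 4.0 + 0.25*-3.0 = 3.25
Dual objective at y_3 = 3.25: reduced costs (-3.5, 5.5), box minimizer x = (11.0, 0.0)
g(y_3) = b*y + (c1 - a1*y)*x1 + (c2 - a2*y)*x2 = 19*3.25 + (-3.5)*11.0 + 5.5*0.0 = 61.75 - 38.5 + 0.0 = 23.25


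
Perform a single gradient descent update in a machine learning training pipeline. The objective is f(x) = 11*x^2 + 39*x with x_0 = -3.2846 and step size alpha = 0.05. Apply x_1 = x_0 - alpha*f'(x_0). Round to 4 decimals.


We compute the gradient at x_0 and apply the update.
f'(x) = 22*x + 39
f'(-3.2846) = 22*-3.2846 + 39 = -33.2612
x_1 = -3.2846 - 0.05*-33.2612 = -1.6215


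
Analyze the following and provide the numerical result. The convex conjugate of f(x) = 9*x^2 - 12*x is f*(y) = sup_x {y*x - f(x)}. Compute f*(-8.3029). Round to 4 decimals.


f*(y) = sup_x {y*x - a*x^2 - b*x} = sup_x {(y-b)*x - a*x^2}
FOC: (y - b) - 2a*x = 0 => x* = (y - b)/(2a)
x* = (-8.3029 + 12)/(2*9) = 0.2054
f*(-8.3029) = (y-b)^2/(4a) = (-8.3029 + 12)^2/(4*9)
= 13.6685/36 = 0.3797


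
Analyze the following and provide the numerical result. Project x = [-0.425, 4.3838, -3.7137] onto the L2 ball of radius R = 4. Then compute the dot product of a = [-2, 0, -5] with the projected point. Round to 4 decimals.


Step 1: Compute ||x|| (intermediates to 6 decimals).
||x|| = sqrt((-0.425)^2 + 4.3838^2 + (-3.7137)^2) = 5.761067
Step 2: Project.
Since ||x|| > R, scale = R/||x|| = 4/5.761067 = 0.694316, proj(x) = scale * x
proj(x) = [-0.295084, 3.043742, -2.578481]
Step 3: Dot product.
a^T * proj(x) = -2*(-0.295084) + 0*3.043742 - 5*(-2.578481) = 13.4826


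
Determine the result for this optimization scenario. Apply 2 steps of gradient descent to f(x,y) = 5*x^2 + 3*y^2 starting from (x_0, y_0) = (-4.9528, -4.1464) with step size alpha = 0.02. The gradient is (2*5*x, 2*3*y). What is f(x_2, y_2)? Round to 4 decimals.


Gradient descent on f(x,y) = 5*x^2 + 3*y^2.
Starting point: (-4.9528, -4.1464), alpha = 0.02
Step 1: grad_x = 2*5*-4.9528 = -49.528, grad_y = 2*3*-4.1464 = -24.8784
  x_1 = -4.9528 - 0.02*-49.528 = -3.9622
  y_1 = -4.1464 - 0.02*-24.8784 = -3.6488
Step 2: grad_x = 2*5*-3.9622 = -39.6224, grad_y = 2*3*-3.6488 = -21.893
  x_2 = -3.9622 - 0.02*-39.6224 = -3.1698
  y_2 = -3.6488 - 0.02*-21.893 = -3.211
f(-3.1698, -3.211) = 5*(-3.1698)^2 + 3*(-3.211)^2 = 81.1689


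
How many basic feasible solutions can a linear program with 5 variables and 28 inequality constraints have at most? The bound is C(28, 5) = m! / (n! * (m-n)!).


Each vertex corresponds to some choice of n active constraints out of m, so the number of vertices is at most C(m, n) = m! / (n!(m-n)!).
m = 28, n = 5
Numerator: 28 * 27 * 26 * 25 * 24
Denominator: 5! = 120
C(28, 5) = 98280


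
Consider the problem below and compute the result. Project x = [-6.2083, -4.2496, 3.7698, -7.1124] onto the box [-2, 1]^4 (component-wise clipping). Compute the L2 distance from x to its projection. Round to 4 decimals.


Project each component onto [-2, 1].
clip(-6.2083) = -2.0, clip(-4.2496) = -2.0, clip(3.7698) = 1.0, clip(-7.1124) = -2.0
Projection = [-2.0, -2.0, 1.0, -2.0]
Squared diffs: [17.7098, 5.0607, 7.6718, 26.1366]
Distance = sqrt(56.5789) = 7.5219


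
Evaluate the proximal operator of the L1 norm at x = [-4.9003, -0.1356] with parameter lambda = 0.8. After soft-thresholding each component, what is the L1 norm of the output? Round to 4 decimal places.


Soft-thresholding with lambda = 0.8:
prox(-4.9003) = sign(-4.9003)*max(|-4.9003| - 0.8, 0) = -4.1003
prox(-0.1356) = sign(-0.1356)*max(|-0.1356| - 0.8, 0) = 0.0
prox(x) = [-4.1003, 0.0]
||prox(x)||_1 = 4.1003 + 0.0 = 4.1003


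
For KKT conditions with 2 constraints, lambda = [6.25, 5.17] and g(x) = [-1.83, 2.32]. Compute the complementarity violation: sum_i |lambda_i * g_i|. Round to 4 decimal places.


KKT complementary slackness check:
lambda_1 * g_1 = 6.25 * -1.83 = -11.4375
lambda_2 * g_2 = 5.17 * 2.32 = 11.9944
Total violation = 11.4375 + 11.9944 = 23.4319


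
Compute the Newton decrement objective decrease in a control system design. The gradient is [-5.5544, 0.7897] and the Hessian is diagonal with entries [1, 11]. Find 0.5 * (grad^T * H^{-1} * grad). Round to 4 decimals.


Step 1: H is diagonal, so H^(-1) * g = [-5.5544, 0.0718].
Step 2: g^T H^(-1) g = sum_i g_i^2 / H_ii
  = (-5.5544)^2/1 + (0.7897)^2/11
  = 30.8514 + 0.0567 = 30.9081
Step 3: Objective decrease = 0.5 * g^T H^(-1) g = 15.454


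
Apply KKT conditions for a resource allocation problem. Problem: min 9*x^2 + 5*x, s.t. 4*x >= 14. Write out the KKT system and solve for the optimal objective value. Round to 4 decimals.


Step 1: Try lambda = 0 (constraint inactive).
x_unc = -5/(2*9) = -0.2778
Check: 4*-0.2778 = -1.1112 < 14 -- violated!
Step 2: Constraint must be active: 4*x = 14
x* = 14/4 = 3.5
lambda = (2*9*3.5 + 5)/4 = 17.0
Step 3: Compute optimal value.
f(x*) = 9*3.5^2 + 5*3.5 = 127.75
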